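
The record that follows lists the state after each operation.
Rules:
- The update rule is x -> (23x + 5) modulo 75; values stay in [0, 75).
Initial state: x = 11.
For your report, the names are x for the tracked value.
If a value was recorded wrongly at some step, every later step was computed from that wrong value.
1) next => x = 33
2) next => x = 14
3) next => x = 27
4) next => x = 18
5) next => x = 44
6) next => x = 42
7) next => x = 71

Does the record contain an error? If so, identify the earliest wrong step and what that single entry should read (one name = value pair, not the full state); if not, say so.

Recomputing the run from the initial state:
step 1: x = 33
step 2: x = 14
step 3: x = 27
step 4: x = 26
step 5: x = 3
step 6: x = 74
step 7: x = 57
The first disagreement with the record is at step 4, where the value should be x = 26.

step 4, x = 26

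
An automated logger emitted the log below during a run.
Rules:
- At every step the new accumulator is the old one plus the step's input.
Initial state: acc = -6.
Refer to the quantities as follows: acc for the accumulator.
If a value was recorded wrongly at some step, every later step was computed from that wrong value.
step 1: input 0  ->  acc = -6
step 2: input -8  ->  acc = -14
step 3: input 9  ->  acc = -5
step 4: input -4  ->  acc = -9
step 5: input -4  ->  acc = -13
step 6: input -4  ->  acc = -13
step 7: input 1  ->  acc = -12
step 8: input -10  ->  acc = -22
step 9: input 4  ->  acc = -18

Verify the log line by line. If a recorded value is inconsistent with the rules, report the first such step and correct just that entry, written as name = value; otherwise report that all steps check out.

step 1: acc = -6 + 0 = -6 -> exactly as logged
step 2: acc = -6 + -8 = -14 -> matches
step 3: acc = -14 + 9 = -5 -> confirmed correct
step 4: acc = -5 + -4 = -9 -> agrees with the log
step 5: acc = -9 + -4 = -13 -> consistent with the log
step 6: acc = -13 + -4 = -17 -> the log disagrees here
The audit stops at step 6: the recorded entry is wrong and should be acc = -17.

step 6, acc = -17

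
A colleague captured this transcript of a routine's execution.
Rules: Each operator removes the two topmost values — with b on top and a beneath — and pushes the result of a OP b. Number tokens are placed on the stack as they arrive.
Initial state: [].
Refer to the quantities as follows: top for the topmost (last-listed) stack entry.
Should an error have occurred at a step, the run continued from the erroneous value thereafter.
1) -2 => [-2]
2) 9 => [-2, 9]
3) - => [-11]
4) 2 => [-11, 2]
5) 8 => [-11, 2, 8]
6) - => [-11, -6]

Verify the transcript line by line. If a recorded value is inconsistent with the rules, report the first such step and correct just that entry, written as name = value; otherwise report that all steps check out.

Recomputing the run from the initial state:
step 1: [-2]
step 2: [-2, 9]
step 3: [-11]
step 4: [-11, 2]
step 5: [-11, 2, 8]
step 6: [-11, -6]
This matches the transcript at every step.

no error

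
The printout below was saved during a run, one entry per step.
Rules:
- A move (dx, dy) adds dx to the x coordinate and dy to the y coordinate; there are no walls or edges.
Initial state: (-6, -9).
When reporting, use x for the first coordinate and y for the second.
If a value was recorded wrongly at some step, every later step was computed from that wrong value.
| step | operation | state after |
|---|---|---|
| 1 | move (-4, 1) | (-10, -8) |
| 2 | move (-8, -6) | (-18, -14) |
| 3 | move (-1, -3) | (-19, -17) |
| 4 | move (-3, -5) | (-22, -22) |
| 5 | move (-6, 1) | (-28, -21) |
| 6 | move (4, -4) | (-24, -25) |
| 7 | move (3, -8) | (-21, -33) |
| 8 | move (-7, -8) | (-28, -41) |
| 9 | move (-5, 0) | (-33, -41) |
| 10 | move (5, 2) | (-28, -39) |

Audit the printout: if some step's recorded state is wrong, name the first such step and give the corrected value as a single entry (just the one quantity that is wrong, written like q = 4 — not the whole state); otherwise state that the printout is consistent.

no error

Recomputing the run from the initial state:
step 1: x = -10, y = -8
step 2: x = -18, y = -14
step 3: x = -19, y = -17
step 4: x = -22, y = -22
step 5: x = -28, y = -21
step 6: x = -24, y = -25
step 7: x = -21, y = -33
step 8: x = -28, y = -41
step 9: x = -33, y = -41
step 10: x = -28, y = -39
This matches the printout at every step.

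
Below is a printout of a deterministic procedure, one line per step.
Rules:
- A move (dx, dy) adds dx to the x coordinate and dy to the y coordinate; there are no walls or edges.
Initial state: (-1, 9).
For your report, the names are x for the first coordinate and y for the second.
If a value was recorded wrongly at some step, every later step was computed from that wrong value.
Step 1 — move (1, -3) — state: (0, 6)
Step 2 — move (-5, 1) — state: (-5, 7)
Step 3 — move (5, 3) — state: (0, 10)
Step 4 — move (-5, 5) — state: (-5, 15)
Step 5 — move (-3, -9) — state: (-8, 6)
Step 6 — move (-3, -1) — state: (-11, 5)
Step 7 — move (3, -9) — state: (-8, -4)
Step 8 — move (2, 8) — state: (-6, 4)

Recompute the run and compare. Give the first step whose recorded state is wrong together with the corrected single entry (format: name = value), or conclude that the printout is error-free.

Recomputing the run from the initial state:
step 1: x = 0, y = 6
step 2: x = -5, y = 7
step 3: x = 0, y = 10
step 4: x = -5, y = 15
step 5: x = -8, y = 6
step 6: x = -11, y = 5
step 7: x = -8, y = -4
step 8: x = -6, y = 4
This matches the printout at every step.

no error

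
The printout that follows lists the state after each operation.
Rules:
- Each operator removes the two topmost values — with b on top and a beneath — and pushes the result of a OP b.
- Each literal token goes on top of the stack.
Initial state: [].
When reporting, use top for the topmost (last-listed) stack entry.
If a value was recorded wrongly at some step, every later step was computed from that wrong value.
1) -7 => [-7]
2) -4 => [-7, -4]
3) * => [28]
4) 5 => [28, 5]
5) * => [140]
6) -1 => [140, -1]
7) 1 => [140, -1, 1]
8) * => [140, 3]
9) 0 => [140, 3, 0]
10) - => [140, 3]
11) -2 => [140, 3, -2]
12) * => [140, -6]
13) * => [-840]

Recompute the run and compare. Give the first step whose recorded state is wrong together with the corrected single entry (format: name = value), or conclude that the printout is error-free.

step 8, top = -1

Recomputing the run from the initial state:
step 1: [-7]
step 2: [-7, -4]
step 3: [28]
step 4: [28, 5]
step 5: [140]
step 6: [140, -1]
step 7: [140, -1, 1]
step 8: [140, -1]
step 9: [140, -1, 0]
step 10: [140, -1]
step 11: [140, -1, -2]
step 12: [140, 2]
step 13: [280]
The first disagreement with the printout is at step 8, where the value should be top = -1.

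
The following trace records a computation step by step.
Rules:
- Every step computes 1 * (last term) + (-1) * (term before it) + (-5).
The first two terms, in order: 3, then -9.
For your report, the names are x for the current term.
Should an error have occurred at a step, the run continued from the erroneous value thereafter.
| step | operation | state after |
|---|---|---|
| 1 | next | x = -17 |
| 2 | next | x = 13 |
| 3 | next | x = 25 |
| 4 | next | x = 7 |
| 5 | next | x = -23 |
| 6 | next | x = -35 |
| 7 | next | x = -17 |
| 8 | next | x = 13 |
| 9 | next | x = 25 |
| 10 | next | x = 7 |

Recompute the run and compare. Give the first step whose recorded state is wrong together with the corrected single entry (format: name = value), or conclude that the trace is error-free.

step 2, x = -13

Step 1: x = 1*(-9) + (-1)*(3) + (-5) = -17 — no discrepancy.
Step 2: x = 1*(-17) + (-1)*(-9) + (-5) = -13 — a discrepancy with the trace.
First incorrect step: 2; the correct value is x = -13.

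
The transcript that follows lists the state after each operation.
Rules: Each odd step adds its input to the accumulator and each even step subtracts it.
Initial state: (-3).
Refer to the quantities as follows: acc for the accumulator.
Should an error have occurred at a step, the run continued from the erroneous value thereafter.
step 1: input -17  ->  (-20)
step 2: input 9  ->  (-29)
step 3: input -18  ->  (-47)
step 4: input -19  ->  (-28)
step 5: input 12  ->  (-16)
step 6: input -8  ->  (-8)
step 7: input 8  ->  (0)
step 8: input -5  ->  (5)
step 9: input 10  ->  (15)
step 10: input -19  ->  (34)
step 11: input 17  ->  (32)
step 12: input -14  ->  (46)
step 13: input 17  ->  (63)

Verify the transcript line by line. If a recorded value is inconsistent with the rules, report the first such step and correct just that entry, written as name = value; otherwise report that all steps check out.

step 11, acc = 51

Step 1: acc = -3 + -17 = -20 — same as recorded.
Step 2: acc = -20 - 9 = -29 — agrees with the transcript.
Step 3: acc = -29 + -18 = -47 — consistent with the transcript.
Step 4: acc = -47 - -19 = -28 — no discrepancy.
Step 5: acc = -28 + 12 = -16 — agrees with the transcript.
Step 6: acc = -16 - -8 = -8 — exactly as logged.
Step 7: acc = -8 + 8 = 0 — consistent with the transcript.
Step 8: acc = 0 - -5 = 5 — checks out.
Step 9: acc = 5 + 10 = 15 — matches.
Step 10: acc = 15 - -19 = 34 — confirmed correct.
Step 11: acc = 34 + 17 = 51 — the recorded entry deviates here.
That makes step 11 the first incorrect line — acc = 51 is what it should show.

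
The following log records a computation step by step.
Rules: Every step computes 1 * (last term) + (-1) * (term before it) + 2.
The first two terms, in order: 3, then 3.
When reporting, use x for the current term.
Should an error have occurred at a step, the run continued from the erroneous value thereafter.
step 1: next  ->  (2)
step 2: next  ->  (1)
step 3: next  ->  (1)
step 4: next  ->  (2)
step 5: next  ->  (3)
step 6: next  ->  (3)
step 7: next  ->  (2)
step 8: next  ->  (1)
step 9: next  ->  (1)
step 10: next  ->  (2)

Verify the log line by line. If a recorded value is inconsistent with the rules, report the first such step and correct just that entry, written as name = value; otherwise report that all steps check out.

1. x = 1*(3) + (-1)*(3) + (2) = 2 (agrees with the log)
2. x = 1*(2) + (-1)*(3) + (2) = 1 (exactly as logged)
3. x = 1*(1) + (-1)*(2) + (2) = 1 (consistent with the log)
4. x = 1*(1) + (-1)*(1) + (2) = 2 (verified)
5. x = 1*(2) + (-1)*(1) + (2) = 3 (same as recorded)
6. x = 1*(3) + (-1)*(2) + (2) = 3 (same as recorded)
7. x = 1*(3) + (-1)*(3) + (2) = 2 (no discrepancy)
8. x = 1*(2) + (-1)*(3) + (2) = 1 (agrees with the log)
9. x = 1*(1) + (-1)*(2) + (2) = 1 (consistent with the log)
10. x = 1*(1) + (-1)*(1) + (2) = 2 (confirmed correct)
Nothing is out of place; the run is error-free.

no error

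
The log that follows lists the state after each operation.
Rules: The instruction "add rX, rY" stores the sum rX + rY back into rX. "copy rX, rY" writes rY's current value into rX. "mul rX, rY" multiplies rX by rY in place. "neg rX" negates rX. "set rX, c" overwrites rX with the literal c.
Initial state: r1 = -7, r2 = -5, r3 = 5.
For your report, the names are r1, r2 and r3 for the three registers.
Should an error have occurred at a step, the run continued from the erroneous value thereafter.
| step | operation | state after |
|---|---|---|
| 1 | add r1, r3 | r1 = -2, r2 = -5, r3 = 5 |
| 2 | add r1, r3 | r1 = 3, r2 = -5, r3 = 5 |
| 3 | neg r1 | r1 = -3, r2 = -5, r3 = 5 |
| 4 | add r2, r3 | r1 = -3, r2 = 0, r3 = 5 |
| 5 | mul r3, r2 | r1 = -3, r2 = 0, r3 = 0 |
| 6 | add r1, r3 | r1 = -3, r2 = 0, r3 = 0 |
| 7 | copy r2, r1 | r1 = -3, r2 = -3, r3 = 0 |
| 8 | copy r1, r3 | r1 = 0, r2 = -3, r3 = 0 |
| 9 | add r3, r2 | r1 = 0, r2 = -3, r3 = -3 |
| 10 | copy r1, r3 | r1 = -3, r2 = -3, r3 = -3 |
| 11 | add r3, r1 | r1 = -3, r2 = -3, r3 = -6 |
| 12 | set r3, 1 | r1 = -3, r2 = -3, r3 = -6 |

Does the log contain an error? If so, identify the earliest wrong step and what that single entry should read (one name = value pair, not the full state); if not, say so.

step 12, r3 = 1

1. r1 = -7 + 5 = -2 (checks out)
2. r1 = -2 + 5 = 3 (verified)
3. r1 = -(3) = -3 (in agreement)
4. r2 = -5 + 5 = 0 (agrees with the log)
5. r3 = 5 * 0 = 0 (in agreement)
6. r1 = -3 + 0 = -3 (same as recorded)
7. r2 = -3 (same as recorded)
8. r1 = 0 (in agreement)
9. r3 = 0 + -3 = -3 (matches)
10. r1 = -3 (consistent with the log)
11. r3 = -3 + -3 = -6 (verified)
12. r3 = 1 (the log has a different value)
That makes step 12 the first incorrect line — r3 = 1 is what it should show.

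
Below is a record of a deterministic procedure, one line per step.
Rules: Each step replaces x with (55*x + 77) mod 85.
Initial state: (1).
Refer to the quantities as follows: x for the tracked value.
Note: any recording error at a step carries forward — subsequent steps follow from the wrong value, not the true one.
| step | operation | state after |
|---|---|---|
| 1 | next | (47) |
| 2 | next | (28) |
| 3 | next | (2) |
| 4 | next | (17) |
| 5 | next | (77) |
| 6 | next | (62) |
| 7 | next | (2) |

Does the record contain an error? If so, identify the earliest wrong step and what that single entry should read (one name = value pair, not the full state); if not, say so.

Recomputing the run from the initial state:
step 1: x = 47
step 2: x = 27
step 3: x = 32
step 4: x = 52
step 5: x = 47
step 6: x = 27
step 7: x = 32
The first disagreement with the record is at step 2, where the value should be x = 27.

step 2, x = 27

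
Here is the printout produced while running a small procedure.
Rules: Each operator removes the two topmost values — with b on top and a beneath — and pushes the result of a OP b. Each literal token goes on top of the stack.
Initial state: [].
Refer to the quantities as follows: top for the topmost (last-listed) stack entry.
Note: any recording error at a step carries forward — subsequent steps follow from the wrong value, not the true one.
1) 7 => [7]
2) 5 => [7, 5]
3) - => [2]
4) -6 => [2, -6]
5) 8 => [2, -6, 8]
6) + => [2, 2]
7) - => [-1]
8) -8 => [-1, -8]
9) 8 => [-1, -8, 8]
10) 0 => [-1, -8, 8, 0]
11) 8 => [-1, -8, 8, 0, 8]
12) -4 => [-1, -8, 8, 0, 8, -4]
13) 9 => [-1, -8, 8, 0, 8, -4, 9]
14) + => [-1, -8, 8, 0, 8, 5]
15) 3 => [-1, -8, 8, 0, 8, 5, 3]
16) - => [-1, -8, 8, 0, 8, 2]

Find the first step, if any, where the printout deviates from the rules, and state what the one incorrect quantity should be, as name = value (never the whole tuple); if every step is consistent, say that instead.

step 1: push 7: top = 7 -> matches
step 2: push 5: top = 5 -> agrees with the printout
step 3: 7 - 5 = 2 -> confirmed correct
step 4: push -6: top = -6 -> no discrepancy
step 5: push 8: top = 8 -> exactly as logged
step 6: -6 + 8 = 2 -> verified
step 7: 2 - 2 = 0 -> the printout has a different value
First deviation found at step 7; the corrected entry is top = 0.

step 7, top = 0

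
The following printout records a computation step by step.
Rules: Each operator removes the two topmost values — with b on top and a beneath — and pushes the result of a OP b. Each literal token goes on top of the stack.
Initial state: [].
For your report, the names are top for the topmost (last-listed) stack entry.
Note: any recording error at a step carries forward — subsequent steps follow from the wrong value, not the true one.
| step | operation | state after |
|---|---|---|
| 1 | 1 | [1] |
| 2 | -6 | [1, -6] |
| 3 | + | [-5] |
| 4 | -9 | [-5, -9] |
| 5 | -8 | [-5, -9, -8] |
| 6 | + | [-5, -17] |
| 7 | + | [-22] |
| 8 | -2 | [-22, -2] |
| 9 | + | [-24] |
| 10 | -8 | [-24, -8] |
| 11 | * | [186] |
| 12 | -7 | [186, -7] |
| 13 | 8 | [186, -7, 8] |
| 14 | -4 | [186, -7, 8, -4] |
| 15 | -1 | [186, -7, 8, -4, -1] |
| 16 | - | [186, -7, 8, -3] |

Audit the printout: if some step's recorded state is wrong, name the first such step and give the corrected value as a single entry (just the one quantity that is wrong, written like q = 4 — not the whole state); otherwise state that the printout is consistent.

Recomputing the run from the initial state:
step 1: [1]
step 2: [1, -6]
step 3: [-5]
step 4: [-5, -9]
step 5: [-5, -9, -8]
step 6: [-5, -17]
step 7: [-22]
step 8: [-22, -2]
step 9: [-24]
step 10: [-24, -8]
step 11: [192]
step 12: [192, -7]
step 13: [192, -7, 8]
step 14: [192, -7, 8, -4]
step 15: [192, -7, 8, -4, -1]
step 16: [192, -7, 8, -3]
The first disagreement with the printout is at step 11, where the value should be top = 192.

step 11, top = 192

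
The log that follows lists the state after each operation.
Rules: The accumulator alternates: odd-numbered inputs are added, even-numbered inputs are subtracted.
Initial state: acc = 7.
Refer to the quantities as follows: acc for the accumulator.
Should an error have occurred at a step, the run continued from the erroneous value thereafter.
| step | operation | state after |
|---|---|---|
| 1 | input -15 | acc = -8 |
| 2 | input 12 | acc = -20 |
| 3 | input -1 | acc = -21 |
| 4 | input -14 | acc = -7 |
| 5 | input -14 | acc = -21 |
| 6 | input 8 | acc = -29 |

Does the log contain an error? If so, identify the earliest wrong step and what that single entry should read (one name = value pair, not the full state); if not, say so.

no error

Recomputing the run from the initial state:
step 1: acc = -8
step 2: acc = -20
step 3: acc = -21
step 4: acc = -7
step 5: acc = -21
step 6: acc = -29
This matches the log at every step.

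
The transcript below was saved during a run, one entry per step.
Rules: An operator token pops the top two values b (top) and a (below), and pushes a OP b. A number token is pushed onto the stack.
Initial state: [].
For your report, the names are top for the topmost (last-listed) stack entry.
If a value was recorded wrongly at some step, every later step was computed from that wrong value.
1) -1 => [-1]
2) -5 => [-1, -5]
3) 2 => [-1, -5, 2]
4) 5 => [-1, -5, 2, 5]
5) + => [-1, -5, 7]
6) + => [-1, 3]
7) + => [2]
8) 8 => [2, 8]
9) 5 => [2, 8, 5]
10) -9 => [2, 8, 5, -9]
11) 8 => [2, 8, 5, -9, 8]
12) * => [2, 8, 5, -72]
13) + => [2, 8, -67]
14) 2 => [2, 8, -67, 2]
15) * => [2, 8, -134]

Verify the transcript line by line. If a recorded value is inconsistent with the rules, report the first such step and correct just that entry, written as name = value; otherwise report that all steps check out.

step 1: push -1: top = -1 -> same as recorded
step 2: push -5: top = -5 -> exactly as logged
step 3: push 2: top = 2 -> confirmed correct
step 4: push 5: top = 5 -> checks out
step 5: 2 + 5 = 7 -> matches
step 6: -5 + 7 = 2 -> a discrepancy with the transcript
That makes step 6 the first incorrect line — top = 2 is what it should show.

step 6, top = 2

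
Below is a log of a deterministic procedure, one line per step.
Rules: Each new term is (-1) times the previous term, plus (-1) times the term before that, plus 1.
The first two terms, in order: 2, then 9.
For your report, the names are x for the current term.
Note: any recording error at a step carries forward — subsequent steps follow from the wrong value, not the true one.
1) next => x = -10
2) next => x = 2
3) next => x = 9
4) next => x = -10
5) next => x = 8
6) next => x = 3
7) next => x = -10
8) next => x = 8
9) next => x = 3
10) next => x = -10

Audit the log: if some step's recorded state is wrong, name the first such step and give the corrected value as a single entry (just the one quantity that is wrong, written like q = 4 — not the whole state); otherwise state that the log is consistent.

1. x = -1*(9) + (-1)*(2) + (1) = -10 (agrees with the log)
2. x = -1*(-10) + (-1)*(9) + (1) = 2 (in agreement)
3. x = -1*(2) + (-1)*(-10) + (1) = 9 (checks out)
4. x = -1*(9) + (-1)*(2) + (1) = -10 (consistent with the log)
5. x = -1*(-10) + (-1)*(9) + (1) = 2 (the log has a different value)
That makes step 5 the first incorrect line — x = 2 is what it should show.

step 5, x = 2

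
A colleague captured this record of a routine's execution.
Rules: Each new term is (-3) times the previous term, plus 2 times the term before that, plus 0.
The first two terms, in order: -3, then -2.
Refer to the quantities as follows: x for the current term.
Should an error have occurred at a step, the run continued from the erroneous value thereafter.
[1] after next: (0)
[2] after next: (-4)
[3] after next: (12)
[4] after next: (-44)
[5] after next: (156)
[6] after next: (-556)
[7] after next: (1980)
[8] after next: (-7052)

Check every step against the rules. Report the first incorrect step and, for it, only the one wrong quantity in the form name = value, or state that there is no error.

1. x = -3*(-2) + (2)*(-3) + (0) = 0 (matches)
2. x = -3*(0) + (2)*(-2) + (0) = -4 (checks out)
3. x = -3*(-4) + (2)*(0) + (0) = 12 (in agreement)
4. x = -3*(12) + (2)*(-4) + (0) = -44 (consistent with the record)
5. x = -3*(-44) + (2)*(12) + (0) = 156 (verified)
6. x = -3*(156) + (2)*(-44) + (0) = -556 (no discrepancy)
7. x = -3*(-556) + (2)*(156) + (0) = 1980 (no discrepancy)
8. x = -3*(1980) + (2)*(-556) + (0) = -7052 (matches)
Every step is consistent.

no error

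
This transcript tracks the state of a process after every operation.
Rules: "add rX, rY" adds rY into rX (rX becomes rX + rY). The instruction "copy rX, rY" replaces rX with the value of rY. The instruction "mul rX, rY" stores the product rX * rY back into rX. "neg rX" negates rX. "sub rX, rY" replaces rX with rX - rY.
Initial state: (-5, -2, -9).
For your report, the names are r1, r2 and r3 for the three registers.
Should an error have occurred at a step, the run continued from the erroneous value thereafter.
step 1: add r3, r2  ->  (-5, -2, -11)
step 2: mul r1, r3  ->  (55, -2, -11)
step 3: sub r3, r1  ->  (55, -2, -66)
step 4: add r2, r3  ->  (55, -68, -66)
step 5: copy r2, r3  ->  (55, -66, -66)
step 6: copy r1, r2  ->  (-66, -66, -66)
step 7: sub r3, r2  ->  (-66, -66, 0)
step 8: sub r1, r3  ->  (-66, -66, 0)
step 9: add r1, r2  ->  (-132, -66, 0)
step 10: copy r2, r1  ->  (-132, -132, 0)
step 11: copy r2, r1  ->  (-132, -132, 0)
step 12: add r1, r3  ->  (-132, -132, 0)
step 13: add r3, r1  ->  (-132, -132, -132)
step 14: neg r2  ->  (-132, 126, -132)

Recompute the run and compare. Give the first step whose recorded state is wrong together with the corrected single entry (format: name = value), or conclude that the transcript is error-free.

step 1: r3 = -9 + -2 = -11 -> same as recorded
step 2: r1 = -5 * -11 = 55 -> same as recorded
step 3: r3 = -11 - 55 = -66 -> no discrepancy
step 4: r2 = -2 + -66 = -68 -> verified
step 5: r2 = -66 -> consistent with the transcript
step 6: r1 = -66 -> confirmed correct
step 7: r3 = -66 - -66 = 0 -> same as recorded
step 8: r1 = -66 - 0 = -66 -> checks out
step 9: r1 = -66 + -66 = -132 -> agrees with the transcript
step 10: r2 = -132 -> confirmed correct
step 11: r2 = -132 -> matches
step 12: r1 = -132 + 0 = -132 -> no discrepancy
step 13: r3 = 0 + -132 = -132 -> verified
step 14: r2 = -(-132) = 132 -> the transcript disagrees here
Step 14 is the first one off; corrected, r2 = 132.

step 14, r2 = 132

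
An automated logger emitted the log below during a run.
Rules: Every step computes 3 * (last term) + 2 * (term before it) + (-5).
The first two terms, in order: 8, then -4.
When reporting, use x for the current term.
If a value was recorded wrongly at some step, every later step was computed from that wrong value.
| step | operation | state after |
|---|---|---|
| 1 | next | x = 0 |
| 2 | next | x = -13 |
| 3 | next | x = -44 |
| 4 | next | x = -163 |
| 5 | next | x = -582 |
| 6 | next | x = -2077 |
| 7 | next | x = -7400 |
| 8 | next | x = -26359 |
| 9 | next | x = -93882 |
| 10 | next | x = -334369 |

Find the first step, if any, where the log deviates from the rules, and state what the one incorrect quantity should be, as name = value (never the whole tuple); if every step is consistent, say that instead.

step 1, x = -1

step 1: x = 3*(-4) + (2)*(8) + (-5) = -1 -> not what was recorded
The audit stops at step 1: the recorded entry is wrong and should be x = -1.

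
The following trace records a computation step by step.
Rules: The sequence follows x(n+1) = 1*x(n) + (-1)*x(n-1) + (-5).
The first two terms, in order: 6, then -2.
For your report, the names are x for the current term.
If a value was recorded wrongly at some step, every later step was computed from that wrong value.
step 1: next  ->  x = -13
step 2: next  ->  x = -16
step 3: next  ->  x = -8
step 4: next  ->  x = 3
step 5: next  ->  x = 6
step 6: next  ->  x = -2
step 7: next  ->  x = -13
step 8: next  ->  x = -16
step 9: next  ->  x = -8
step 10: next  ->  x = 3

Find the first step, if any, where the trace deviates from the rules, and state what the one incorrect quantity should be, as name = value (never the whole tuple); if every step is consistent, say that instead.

no error

1. x = 1*(-2) + (-1)*(6) + (-5) = -13 (same as recorded)
2. x = 1*(-13) + (-1)*(-2) + (-5) = -16 (checks out)
3. x = 1*(-16) + (-1)*(-13) + (-5) = -8 (agrees with the trace)
4. x = 1*(-8) + (-1)*(-16) + (-5) = 3 (checks out)
5. x = 1*(3) + (-1)*(-8) + (-5) = 6 (same as recorded)
6. x = 1*(6) + (-1)*(3) + (-5) = -2 (consistent with the trace)
7. x = 1*(-2) + (-1)*(6) + (-5) = -13 (exactly as logged)
8. x = 1*(-13) + (-1)*(-2) + (-5) = -16 (confirmed correct)
9. x = 1*(-16) + (-1)*(-13) + (-5) = -8 (no discrepancy)
10. x = 1*(-8) + (-1)*(-16) + (-5) = 3 (no discrepancy)
The recomputation confirms every line.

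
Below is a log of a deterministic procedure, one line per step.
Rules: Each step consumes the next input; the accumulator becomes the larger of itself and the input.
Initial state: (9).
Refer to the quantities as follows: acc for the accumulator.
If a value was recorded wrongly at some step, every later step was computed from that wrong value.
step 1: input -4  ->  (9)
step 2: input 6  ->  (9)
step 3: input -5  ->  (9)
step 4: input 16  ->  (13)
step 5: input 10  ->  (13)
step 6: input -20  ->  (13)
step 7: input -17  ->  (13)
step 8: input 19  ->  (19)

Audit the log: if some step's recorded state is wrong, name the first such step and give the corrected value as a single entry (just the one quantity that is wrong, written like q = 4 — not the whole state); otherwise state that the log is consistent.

Recomputing the run from the initial state:
step 1: acc = 9
step 2: acc = 9
step 3: acc = 9
step 4: acc = 16
step 5: acc = 16
step 6: acc = 16
step 7: acc = 16
step 8: acc = 19
The first disagreement with the log is at step 4, where the value should be acc = 16.

step 4, acc = 16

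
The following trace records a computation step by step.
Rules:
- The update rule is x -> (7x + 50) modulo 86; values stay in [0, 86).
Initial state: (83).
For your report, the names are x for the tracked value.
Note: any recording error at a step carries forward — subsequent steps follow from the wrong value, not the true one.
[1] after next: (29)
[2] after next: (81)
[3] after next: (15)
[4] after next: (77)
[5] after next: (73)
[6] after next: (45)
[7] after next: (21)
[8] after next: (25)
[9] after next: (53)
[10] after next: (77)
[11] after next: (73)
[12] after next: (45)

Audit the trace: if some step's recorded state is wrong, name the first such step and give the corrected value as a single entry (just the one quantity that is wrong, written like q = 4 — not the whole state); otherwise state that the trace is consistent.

Recomputing the run from the initial state:
step 1: x = 29
step 2: x = 81
step 3: x = 15
step 4: x = 69
step 5: x = 17
step 6: x = 83
step 7: x = 29
step 8: x = 81
step 9: x = 15
step 10: x = 69
step 11: x = 17
step 12: x = 83
The first disagreement with the trace is at step 4, where the value should be x = 69.

step 4, x = 69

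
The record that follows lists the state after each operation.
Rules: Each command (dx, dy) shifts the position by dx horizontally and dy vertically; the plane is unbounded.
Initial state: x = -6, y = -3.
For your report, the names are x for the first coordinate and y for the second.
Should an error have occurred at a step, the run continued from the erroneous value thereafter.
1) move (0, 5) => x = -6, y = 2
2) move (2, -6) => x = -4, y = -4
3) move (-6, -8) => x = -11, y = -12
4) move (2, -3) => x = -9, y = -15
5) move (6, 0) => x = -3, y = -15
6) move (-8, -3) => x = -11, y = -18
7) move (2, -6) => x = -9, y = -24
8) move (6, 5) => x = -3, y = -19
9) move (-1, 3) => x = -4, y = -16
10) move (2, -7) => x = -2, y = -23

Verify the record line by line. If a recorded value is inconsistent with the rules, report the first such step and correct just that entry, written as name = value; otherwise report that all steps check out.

step 3, x = -10

step 1: x = -6 + (0) = -6, y = -3 + (5) = 2 -> consistent with the record
step 2: x = -6 + (2) = -4, y = 2 + (-6) = -4 -> no discrepancy
step 3: x = -4 + (-6) = -10, y = -4 + (-8) = -12 -> the record disagrees here
The audit stops at step 3: the recorded entry is wrong and should be x = -10.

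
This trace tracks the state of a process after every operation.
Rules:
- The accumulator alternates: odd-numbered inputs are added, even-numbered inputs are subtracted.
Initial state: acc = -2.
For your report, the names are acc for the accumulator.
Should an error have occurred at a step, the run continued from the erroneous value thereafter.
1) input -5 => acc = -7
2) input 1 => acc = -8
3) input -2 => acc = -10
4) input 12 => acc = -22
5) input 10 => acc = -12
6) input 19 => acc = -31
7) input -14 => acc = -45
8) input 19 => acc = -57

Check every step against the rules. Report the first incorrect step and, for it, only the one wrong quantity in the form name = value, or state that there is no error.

Recomputing the run from the initial state:
step 1: acc = -7
step 2: acc = -8
step 3: acc = -10
step 4: acc = -22
step 5: acc = -12
step 6: acc = -31
step 7: acc = -45
step 8: acc = -64
The first disagreement with the trace is at step 8, where the value should be acc = -64.

step 8, acc = -64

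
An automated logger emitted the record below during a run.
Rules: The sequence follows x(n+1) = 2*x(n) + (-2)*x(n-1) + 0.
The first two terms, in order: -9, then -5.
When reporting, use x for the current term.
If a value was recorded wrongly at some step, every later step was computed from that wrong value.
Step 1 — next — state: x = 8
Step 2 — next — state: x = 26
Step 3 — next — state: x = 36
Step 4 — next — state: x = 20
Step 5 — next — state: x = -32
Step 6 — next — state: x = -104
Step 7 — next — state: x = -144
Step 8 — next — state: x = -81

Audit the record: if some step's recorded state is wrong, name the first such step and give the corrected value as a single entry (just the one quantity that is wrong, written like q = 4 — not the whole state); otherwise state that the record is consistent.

1. x = 2*(-5) + (-2)*(-9) + (0) = 8 (exactly as logged)
2. x = 2*(8) + (-2)*(-5) + (0) = 26 (agrees with the record)
3. x = 2*(26) + (-2)*(8) + (0) = 36 (verified)
4. x = 2*(36) + (-2)*(26) + (0) = 20 (exactly as logged)
5. x = 2*(20) + (-2)*(36) + (0) = -32 (verified)
6. x = 2*(-32) + (-2)*(20) + (0) = -104 (matches)
7. x = 2*(-104) + (-2)*(-32) + (0) = -144 (no discrepancy)
8. x = 2*(-144) + (-2)*(-104) + (0) = -80 (a discrepancy with the record)
Conclusion: step 8 carries the first error; the entry should be x = -80.

step 8, x = -80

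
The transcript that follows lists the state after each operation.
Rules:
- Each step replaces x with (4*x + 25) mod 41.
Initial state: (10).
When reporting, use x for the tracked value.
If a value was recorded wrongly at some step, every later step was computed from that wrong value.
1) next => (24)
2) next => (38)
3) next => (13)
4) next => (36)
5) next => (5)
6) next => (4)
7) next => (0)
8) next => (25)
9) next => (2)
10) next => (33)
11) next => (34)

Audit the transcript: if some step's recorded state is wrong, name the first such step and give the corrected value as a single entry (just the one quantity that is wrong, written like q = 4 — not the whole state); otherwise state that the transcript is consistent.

step 2, x = 39

Recomputing the run from the initial state:
step 1: x = 24
step 2: x = 39
step 3: x = 17
step 4: x = 11
step 5: x = 28
step 6: x = 14
step 7: x = 40
step 8: x = 21
step 9: x = 27
step 10: x = 10
step 11: x = 24
The first disagreement with the transcript is at step 2, where the value should be x = 39.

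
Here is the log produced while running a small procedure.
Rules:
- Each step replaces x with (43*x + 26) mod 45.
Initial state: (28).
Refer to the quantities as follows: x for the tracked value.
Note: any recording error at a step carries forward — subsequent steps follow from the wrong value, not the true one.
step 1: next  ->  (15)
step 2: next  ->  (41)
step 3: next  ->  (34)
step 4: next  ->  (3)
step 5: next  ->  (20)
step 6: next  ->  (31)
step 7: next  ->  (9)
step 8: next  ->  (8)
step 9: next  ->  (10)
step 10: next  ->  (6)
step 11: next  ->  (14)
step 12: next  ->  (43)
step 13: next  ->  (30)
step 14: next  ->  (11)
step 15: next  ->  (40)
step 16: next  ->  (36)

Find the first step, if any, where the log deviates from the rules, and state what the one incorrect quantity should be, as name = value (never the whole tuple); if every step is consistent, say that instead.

step 15, x = 4

1. x = (43*28 + 26) mod 45 = 15 (same as recorded)
2. x = (43*15 + 26) mod 45 = 41 (same as recorded)
3. x = (43*41 + 26) mod 45 = 34 (consistent with the log)
4. x = (43*34 + 26) mod 45 = 3 (confirmed correct)
5. x = (43*3 + 26) mod 45 = 20 (verified)
6. x = (43*20 + 26) mod 45 = 31 (same as recorded)
7. x = (43*31 + 26) mod 45 = 9 (same as recorded)
8. x = (43*9 + 26) mod 45 = 8 (exactly as logged)
9. x = (43*8 + 26) mod 45 = 10 (in agreement)
10. x = (43*10 + 26) mod 45 = 6 (matches)
11. x = (43*6 + 26) mod 45 = 14 (confirmed correct)
12. x = (43*14 + 26) mod 45 = 43 (matches)
13. x = (43*43 + 26) mod 45 = 30 (checks out)
14. x = (43*30 + 26) mod 45 = 11 (confirmed correct)
15. x = (43*11 + 26) mod 45 = 4 (this is not what the log shows)
That makes step 15 the first incorrect line — x = 4 is what it should show.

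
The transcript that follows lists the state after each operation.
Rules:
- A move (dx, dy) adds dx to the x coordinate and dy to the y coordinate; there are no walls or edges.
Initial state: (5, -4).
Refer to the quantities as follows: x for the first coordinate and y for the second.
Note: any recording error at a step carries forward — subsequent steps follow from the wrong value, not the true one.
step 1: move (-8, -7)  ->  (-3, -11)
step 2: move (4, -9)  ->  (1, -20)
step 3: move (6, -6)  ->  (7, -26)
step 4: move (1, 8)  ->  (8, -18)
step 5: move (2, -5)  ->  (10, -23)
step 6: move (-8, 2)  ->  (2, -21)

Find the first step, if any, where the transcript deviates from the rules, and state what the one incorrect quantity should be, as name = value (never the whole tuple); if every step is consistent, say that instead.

Recomputing the run from the initial state:
step 1: x = -3, y = -11
step 2: x = 1, y = -20
step 3: x = 7, y = -26
step 4: x = 8, y = -18
step 5: x = 10, y = -23
step 6: x = 2, y = -21
This matches the transcript at every step.

no error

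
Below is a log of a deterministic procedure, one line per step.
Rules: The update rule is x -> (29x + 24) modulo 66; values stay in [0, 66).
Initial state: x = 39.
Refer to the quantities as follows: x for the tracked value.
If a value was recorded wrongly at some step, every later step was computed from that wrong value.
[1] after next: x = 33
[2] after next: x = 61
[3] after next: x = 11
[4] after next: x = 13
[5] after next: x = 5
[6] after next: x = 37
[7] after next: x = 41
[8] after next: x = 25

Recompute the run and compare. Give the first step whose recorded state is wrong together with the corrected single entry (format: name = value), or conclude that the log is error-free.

step 2, x = 57

Recomputing the run from the initial state:
step 1: x = 33
step 2: x = 57
step 3: x = 27
step 4: x = 15
step 5: x = 63
step 6: x = 3
step 7: x = 45
step 8: x = 9
The first disagreement with the log is at step 2, where the value should be x = 57.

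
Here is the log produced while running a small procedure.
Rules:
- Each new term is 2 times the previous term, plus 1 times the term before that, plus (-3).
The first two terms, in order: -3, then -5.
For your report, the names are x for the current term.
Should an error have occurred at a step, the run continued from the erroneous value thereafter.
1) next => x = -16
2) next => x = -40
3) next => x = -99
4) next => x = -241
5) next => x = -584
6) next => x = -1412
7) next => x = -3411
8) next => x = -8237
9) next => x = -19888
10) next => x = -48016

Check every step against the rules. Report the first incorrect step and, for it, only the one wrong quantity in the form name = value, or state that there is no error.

Recomputing the run from the initial state:
step 1: x = -16
step 2: x = -40
step 3: x = -99
step 4: x = -241
step 5: x = -584
step 6: x = -1412
step 7: x = -3411
step 8: x = -8237
step 9: x = -19888
step 10: x = -48016
This matches the log at every step.

no error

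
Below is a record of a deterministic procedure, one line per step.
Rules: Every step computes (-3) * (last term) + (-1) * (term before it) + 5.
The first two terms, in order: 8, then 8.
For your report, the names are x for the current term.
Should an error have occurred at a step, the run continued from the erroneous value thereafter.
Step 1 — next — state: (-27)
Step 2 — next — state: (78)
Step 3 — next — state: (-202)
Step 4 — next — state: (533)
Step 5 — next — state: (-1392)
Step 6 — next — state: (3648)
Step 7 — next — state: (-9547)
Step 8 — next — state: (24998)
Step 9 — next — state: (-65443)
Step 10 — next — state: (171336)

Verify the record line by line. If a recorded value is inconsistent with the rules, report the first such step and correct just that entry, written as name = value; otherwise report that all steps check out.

Recomputing the run from the initial state:
step 1: x = -27
step 2: x = 78
step 3: x = -202
step 4: x = 533
step 5: x = -1392
step 6: x = 3648
step 7: x = -9547
step 8: x = 24998
step 9: x = -65442
step 10: x = 171333
The first disagreement with the record is at step 9, where the value should be x = -65442.

step 9, x = -65442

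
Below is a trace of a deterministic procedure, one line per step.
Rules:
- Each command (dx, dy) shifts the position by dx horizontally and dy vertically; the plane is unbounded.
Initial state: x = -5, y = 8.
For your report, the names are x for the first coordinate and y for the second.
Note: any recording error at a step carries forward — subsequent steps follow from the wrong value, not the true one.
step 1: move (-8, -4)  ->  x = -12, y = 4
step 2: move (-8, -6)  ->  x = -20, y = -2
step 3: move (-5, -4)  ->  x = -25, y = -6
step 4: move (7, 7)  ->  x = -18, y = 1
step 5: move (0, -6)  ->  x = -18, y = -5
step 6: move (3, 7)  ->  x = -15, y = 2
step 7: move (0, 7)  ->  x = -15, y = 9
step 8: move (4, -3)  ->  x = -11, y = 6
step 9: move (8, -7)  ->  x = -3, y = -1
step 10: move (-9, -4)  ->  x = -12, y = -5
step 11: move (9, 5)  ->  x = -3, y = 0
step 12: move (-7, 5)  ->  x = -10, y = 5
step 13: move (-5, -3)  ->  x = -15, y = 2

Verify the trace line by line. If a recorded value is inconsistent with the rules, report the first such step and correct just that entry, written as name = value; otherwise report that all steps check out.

step 1: x = -5 + (-8) = -13, y = 8 + (-4) = 4 -> first mismatch against the trace
Step 1 is the first one off; corrected, x = -13.

step 1, x = -13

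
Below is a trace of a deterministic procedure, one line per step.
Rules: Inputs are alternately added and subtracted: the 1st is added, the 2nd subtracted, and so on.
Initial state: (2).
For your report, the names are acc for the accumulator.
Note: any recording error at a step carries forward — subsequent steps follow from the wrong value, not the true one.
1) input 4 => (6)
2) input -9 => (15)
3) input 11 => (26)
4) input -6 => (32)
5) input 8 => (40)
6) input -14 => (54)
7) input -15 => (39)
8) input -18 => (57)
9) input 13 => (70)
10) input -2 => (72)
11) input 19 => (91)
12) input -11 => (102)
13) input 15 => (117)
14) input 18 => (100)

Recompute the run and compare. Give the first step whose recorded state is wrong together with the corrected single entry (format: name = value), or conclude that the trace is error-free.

1. acc = 2 + 4 = 6 (exactly as logged)
2. acc = 6 - -9 = 15 (same as recorded)
3. acc = 15 + 11 = 26 (exactly as logged)
4. acc = 26 - -6 = 32 (exactly as logged)
5. acc = 32 + 8 = 40 (in agreement)
6. acc = 40 - -14 = 54 (consistent with the trace)
7. acc = 54 + -15 = 39 (no discrepancy)
8. acc = 39 - -18 = 57 (consistent with the trace)
9. acc = 57 + 13 = 70 (confirmed correct)
10. acc = 70 - -2 = 72 (in agreement)
11. acc = 72 + 19 = 91 (in agreement)
12. acc = 91 - -11 = 102 (in agreement)
13. acc = 102 + 15 = 117 (exactly as logged)
14. acc = 117 - 18 = 99 (a discrepancy with the trace)
So the first discrepancy is step 14, where the right value is acc = 99.

step 14, acc = 99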